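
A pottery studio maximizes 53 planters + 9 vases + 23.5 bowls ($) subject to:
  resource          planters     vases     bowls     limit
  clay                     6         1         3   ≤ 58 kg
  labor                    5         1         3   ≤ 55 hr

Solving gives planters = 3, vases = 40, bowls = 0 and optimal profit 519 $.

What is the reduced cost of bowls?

At the optimum: clay uses 58 of 58 (binding); labor uses 55 of 55 (binding).
From A_Bᵀ y = c: 6·y_clay + 5·y_labor = 53; 1·y_clay + 1·y_labor = 9.
This yields shadow prices y_clay = 8, y_labor = 1.
Reduced cost of bowls: c₃ − yᵀa₃ = 23.5 − (8·3 + 1·3) = 23.5 − 27 = -3.5.

-3.5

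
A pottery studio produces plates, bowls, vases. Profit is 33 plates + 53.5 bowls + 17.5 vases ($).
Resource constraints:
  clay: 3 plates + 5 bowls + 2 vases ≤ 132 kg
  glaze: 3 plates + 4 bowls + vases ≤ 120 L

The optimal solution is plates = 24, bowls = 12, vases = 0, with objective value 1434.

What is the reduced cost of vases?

At the optimum: clay uses 132 of 132 (binding); glaze uses 120 of 120 (binding).
From A_Bᵀ y = c: 3·y_clay + 3·y_glaze = 33; 5·y_clay + 4·y_glaze = 53.5.
Solving: y_clay = 9.5, y_glaze = 1.5.
Reduced cost of vases: c₃ − yᵀa₃ = 17.5 − (9.5·2 + 1.5·1) = 17.5 − 20.5 = -3.

-3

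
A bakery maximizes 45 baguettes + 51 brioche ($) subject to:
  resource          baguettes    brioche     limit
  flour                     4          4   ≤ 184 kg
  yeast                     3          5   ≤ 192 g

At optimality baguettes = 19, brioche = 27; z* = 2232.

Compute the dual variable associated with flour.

At the optimum: flour uses 184 of 184 (binding); yeast uses 192 of 192 (binding).
From A_Bᵀ y = c: 4·y_flour + 3·y_yeast = 45; 4·y_flour + 5·y_yeast = 51.
→ y_flour = 9 and y_yeast = 3.
Shadow price of flour = 9.

9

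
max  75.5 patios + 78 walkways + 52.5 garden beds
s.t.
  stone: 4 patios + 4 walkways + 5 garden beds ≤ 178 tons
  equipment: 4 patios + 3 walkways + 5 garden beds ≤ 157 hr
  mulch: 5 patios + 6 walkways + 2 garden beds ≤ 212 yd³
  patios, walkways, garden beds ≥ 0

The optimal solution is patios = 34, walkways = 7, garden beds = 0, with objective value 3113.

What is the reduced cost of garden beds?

-1.5

Check each constraint at x*: stone 164/178 (slack 14); equipment 157/157 (tight); mulch 212/212 (tight).
Slack constraints have shadow price 0 (complementary slackness).
The binding rows give the dual system: 4·y_equipment + 5·y_mulch = 75.5 and 3·y_equipment + 6·y_mulch = 78.
→ y_equipment = 7 and y_mulch = 9.5.
Reduced cost of garden beds: c₃ − yᵀa₃ = 52.5 − (7·5 + 9.5·2) = 52.5 − 54 = -1.5.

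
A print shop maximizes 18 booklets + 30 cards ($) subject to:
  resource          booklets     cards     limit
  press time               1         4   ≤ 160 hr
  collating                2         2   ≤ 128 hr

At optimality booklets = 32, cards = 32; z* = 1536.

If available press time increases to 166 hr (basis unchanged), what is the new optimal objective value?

At the optimum: press time uses 160 of 160 (binding); collating uses 128 of 128 (binding).
From A_Bᵀ y = c: 1·y_press time + 2·y_collating = 18; 4·y_press time + 2·y_collating = 30.
Solving: y_press time = 4, y_collating = 7.
Δz = y_press time·Δb = 4 × (6) = 24, so new z* = 1536 + 24 = 1560.

1560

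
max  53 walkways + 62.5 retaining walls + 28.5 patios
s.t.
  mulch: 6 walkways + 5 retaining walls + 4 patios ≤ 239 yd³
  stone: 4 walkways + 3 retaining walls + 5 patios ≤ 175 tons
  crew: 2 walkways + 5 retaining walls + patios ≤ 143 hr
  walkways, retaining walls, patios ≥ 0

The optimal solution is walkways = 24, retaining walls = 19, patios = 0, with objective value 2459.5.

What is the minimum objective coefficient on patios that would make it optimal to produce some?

At the optimum: mulch uses 239 of 239 (binding); stone uses 153 of 175 (slack = 22); crew uses 143 of 143 (binding).
Slack constraints have shadow price 0 (complementary slackness).
From A_Bᵀ y = c: 6·y_mulch + 2·y_crew = 53; 5·y_mulch + 5·y_crew = 62.5.
This yields shadow prices y_mulch = 7, y_crew = 5.5.
patios enters the basis when its profit ≥ yᵀa₃ = 7·4 + 5.5·1 = 33.5.

33.5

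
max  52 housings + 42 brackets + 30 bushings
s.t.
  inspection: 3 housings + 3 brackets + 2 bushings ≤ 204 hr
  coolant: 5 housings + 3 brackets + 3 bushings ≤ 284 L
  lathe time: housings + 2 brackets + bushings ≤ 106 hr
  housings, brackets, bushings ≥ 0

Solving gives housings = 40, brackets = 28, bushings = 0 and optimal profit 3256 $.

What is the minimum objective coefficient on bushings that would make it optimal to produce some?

33

Binding: inspection and coolant. Non-binding: lathe time (10 unused).
Since lathe time is not tight, its dual is 0.
The binding rows give the dual system: 3·y_inspection + 5·y_coolant = 52 and 3·y_inspection + 3·y_coolant = 42.
This yields shadow prices y_inspection = 9, y_coolant = 5.
bushings enters the basis when its profit ≥ yᵀa₃ = 9·2 + 5·3 = 33.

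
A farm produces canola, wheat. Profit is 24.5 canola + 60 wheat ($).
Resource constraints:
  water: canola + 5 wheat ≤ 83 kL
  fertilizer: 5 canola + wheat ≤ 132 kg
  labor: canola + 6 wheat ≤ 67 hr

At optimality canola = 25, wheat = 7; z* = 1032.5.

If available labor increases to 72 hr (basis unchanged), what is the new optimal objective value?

Binding: fertilizer and labor. Non-binding: water (23 unused).
Since water is not tight, its dual is 0.
The binding rows give the dual system: 5·y_fertilizer + 1·y_labor = 24.5 and 1·y_fertilizer + 6·y_labor = 60.
→ y_fertilizer = 3 and y_labor = 9.5.
Δz = y_labor·Δb = 9.5 × (5) = 47.5, so new z* = 1032.5 + 47.5 = 1080.

1080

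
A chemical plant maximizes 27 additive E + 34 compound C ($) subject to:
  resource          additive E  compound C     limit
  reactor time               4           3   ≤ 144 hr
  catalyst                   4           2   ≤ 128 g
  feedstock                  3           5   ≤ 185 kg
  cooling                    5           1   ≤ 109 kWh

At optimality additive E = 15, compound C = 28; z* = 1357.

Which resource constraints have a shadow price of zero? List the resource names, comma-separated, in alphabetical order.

reactor time: 144/144 (binding)
catalyst: 116/128 (slack 12)
feedstock: 185/185 (binding)
cooling: 103/109 (slack 6)
By complementary slackness, a constraint with positive slack has shadow price 0 → catalyst, cooling.

catalyst, cooling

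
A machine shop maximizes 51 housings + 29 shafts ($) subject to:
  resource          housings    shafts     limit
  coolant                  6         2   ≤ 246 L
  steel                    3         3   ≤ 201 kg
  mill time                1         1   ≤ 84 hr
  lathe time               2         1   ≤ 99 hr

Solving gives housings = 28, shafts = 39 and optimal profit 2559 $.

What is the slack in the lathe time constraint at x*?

lathe time used = 2·28 + 1·39 = 95; slack = 99 − 95 = 4.

4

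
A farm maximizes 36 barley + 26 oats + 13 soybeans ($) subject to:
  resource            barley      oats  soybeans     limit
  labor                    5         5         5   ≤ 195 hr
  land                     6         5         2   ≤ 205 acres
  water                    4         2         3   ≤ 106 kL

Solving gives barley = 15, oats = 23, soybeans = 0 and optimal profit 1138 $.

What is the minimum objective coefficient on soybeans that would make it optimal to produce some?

17

Check each constraint at x*: labor 190/195 (slack 5); land 205/205 (tight); water 106/106 (tight).
Since labor is not tight, its dual is 0.
Dual feasibility on the basic columns requires 6·y_land + 4·y_water = 36, 5·y_land + 2·y_water = 26.
This yields shadow prices y_land = 4, y_water = 3.
soybeans enters the basis when its profit ≥ yᵀa₃ = 4·2 + 3·3 = 17.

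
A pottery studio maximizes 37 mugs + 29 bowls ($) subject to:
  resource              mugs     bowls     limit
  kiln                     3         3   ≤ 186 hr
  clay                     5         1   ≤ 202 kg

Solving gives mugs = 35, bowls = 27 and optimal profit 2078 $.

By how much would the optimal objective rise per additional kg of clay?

2

At the optimum: kiln uses 186 of 186 (binding); clay uses 202 of 202 (binding).
Dual feasibility on the basic columns requires 3·y_kiln + 5·y_clay = 37, 3·y_kiln + 1·y_clay = 29.
This yields shadow prices y_kiln = 9, y_clay = 2.
Shadow price of clay = 2.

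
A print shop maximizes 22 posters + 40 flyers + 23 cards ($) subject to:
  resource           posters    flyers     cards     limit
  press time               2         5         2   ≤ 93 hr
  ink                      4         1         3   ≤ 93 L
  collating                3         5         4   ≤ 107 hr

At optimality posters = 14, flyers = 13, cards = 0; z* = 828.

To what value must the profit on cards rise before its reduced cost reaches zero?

Binding: press time and collating. Non-binding: ink (24 unused).
Slack constraints have shadow price 0 (complementary slackness).
The binding rows give the dual system: 2·y_press time + 3·y_collating = 22 and 5·y_press time + 5·y_collating = 40.
→ y_press time = 2 and y_collating = 6.
cards enters the basis when its profit ≥ yᵀa₃ = 2·2 + 6·4 = 28.

28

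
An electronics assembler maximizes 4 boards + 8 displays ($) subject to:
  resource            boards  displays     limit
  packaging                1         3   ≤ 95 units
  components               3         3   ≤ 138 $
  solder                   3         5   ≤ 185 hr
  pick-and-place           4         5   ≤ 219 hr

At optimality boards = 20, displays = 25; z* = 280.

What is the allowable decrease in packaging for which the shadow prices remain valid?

2

Binding constraints: packaging, solder. The basis is B = [[1,3],[3,5]] with det -4.
Per unit decrease in packaging, x* moves by d = (1.25, -0.75).
The basis stays optimal until components becomes binding; allowable decrease = 2 units.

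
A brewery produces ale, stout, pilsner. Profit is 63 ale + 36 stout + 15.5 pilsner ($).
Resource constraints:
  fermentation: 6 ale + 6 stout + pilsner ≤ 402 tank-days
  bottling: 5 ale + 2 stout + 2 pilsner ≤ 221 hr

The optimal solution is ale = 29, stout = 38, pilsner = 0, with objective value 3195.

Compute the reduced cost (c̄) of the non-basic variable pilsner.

At the optimum: fermentation uses 402 of 402 (binding); bottling uses 221 of 221 (binding).
The binding rows give the dual system: 6·y_fermentation + 5·y_bottling = 63 and 6·y_fermentation + 2·y_bottling = 36.
This yields shadow prices y_fermentation = 3, y_bottling = 9.
Reduced cost of pilsner: c₃ − yᵀa₃ = 15.5 − (3·1 + 9·2) = 15.5 − 21 = -5.5.

-5.5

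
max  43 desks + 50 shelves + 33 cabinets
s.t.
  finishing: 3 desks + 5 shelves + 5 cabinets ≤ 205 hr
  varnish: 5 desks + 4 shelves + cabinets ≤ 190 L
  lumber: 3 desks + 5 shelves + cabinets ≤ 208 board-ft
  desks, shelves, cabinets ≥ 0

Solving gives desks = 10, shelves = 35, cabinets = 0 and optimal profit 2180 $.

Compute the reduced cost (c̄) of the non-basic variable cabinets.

-2

Check each constraint at x*: finishing 205/205 (tight); varnish 190/190 (tight); lumber 205/208 (slack 3).
Slack constraints have shadow price 0 (complementary slackness).
From A_Bᵀ y = c: 3·y_finishing + 5·y_varnish = 43; 5·y_finishing + 4·y_varnish = 50.
→ y_finishing = 6 and y_varnish = 5.
Reduced cost of cabinets: c₃ − yᵀa₃ = 33 − (6·5 + 5·1) = 33 − 35 = -2.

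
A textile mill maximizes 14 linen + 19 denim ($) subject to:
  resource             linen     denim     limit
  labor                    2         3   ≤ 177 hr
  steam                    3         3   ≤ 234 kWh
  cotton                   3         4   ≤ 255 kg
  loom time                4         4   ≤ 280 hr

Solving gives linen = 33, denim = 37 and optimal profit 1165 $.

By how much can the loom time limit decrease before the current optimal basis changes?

Binding constraints: labor, loom time. The basis is B = [[2,3],[4,4]] with det -4.
Per unit decrease in loom time, x* moves by d = (-0.75, 0.5).
The basis stays optimal until linen reaches 0; allowable decrease = 44 hr.

44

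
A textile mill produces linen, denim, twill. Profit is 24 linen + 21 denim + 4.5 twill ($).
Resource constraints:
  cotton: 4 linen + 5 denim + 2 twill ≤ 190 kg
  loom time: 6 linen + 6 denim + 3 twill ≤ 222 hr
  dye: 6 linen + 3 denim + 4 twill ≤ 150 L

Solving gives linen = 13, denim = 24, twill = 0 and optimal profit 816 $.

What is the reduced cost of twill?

-8.5

At the optimum: cotton uses 172 of 190 (slack = 18); loom time uses 222 of 222 (binding); dye uses 150 of 150 (binding).
By complementary slackness, y = 0 for the non-binding constraint.
From A_Bᵀ y = c: 6·y_loom time + 6·y_dye = 24; 6·y_loom time + 3·y_dye = 21.
Solving: y_loom time = 3, y_dye = 1.
Reduced cost of twill: c₃ − yᵀa₃ = 4.5 − (3·3 + 1·4) = 4.5 − 13 = -8.5.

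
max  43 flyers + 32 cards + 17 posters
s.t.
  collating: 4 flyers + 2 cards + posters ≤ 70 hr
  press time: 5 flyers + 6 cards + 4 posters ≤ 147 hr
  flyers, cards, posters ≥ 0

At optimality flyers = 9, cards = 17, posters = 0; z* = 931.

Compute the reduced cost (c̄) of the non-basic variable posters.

At the optimum: collating uses 70 of 70 (binding); press time uses 147 of 147 (binding).
Dual feasibility on the basic columns requires 4·y_collating + 5·y_press time = 43, 2·y_collating + 6·y_press time = 32.
This yields shadow prices y_collating = 7, y_press time = 3.
Reduced cost of posters: c₃ − yᵀa₃ = 17 − (7·1 + 3·4) = 17 − 19 = -2.

-2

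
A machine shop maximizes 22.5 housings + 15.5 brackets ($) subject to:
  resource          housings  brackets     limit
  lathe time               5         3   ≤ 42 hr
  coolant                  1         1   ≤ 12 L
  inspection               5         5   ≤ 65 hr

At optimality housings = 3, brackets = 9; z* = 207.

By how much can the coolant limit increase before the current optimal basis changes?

1

Binding constraints: lathe time, coolant. The basis is B = [[5,3],[1,1]] with det 2.
Per unit increase in coolant, x* moves by d = (-1.5, 2.5).
The basis stays optimal until inspection becomes binding; allowable increase = 1 L.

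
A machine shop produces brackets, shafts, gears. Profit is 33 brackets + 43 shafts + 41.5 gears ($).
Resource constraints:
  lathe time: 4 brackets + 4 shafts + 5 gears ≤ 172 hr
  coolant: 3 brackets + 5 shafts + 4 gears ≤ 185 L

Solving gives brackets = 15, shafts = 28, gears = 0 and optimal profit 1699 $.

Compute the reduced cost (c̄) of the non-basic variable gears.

Check each constraint at x*: lathe time 172/172 (tight); coolant 185/185 (tight).
Dual feasibility on the basic columns requires 4·y_lathe time + 3·y_coolant = 33, 4·y_lathe time + 5·y_coolant = 43.
Solving: y_lathe time = 4.5, y_coolant = 5.
Reduced cost of gears: c₃ − yᵀa₃ = 41.5 − (4.5·5 + 5·4) = 41.5 − 42.5 = -1.

-1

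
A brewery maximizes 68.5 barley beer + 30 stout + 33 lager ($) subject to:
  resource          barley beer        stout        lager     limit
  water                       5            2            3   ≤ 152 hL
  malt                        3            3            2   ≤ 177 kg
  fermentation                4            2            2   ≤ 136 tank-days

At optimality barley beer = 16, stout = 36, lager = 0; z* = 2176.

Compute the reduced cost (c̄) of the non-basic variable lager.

-5.5

At the optimum: water uses 152 of 152 (binding); malt uses 156 of 177 (slack = 21); fermentation uses 136 of 136 (binding).
Slack constraints have shadow price 0 (complementary slackness).
Dual feasibility on the basic columns requires 5·y_water + 4·y_fermentation = 68.5, 2·y_water + 2·y_fermentation = 30.
Solving: y_water = 8.5, y_fermentation = 6.5.
Reduced cost of lager: c₃ − yᵀa₃ = 33 − (8.5·3 + 6.5·2) = 33 − 38.5 = -5.5.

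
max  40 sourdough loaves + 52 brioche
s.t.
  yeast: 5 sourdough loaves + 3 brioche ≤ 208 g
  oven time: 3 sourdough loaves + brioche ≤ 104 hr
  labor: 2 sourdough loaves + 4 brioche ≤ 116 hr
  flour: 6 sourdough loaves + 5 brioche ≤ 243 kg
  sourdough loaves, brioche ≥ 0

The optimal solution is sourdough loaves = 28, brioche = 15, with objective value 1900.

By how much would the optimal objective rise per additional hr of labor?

8

Binding: labor and flour. Non-binding: yeast (23 unused), oven time (5 unused).
By complementary slackness, y = 0 for the non-binding constraints.
The binding rows give the dual system: 2·y_labor + 6·y_flour = 40 and 4·y_labor + 5·y_flour = 52.
This yields shadow prices y_labor = 8, y_flour = 4.
Shadow price of labor = 8.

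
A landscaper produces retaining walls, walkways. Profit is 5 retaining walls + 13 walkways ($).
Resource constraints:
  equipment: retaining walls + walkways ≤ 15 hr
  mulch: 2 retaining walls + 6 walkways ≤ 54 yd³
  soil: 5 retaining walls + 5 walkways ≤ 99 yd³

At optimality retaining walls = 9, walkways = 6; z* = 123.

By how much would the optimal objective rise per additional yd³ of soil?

Check each constraint at x*: equipment 15/15 (tight); mulch 54/54 (tight); soil 75/99 (slack 24).
Slack constraints have shadow price 0 (complementary slackness).
Dual feasibility on the basic columns requires 1·y_equipment + 2·y_mulch = 5, 1·y_equipment + 6·y_mulch = 13.
This yields shadow prices y_equipment = 1, y_mulch = 2.
Shadow price of soil = 0.

0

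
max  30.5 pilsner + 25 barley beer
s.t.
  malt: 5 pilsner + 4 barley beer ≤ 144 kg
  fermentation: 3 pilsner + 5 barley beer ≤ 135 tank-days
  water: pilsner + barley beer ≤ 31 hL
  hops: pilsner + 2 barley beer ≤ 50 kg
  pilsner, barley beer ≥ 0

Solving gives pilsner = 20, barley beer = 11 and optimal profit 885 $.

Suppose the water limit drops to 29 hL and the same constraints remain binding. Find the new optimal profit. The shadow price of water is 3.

879

Δb = -2, so new z* = 885 + (3)·(-2) = 885 − 6 = 879.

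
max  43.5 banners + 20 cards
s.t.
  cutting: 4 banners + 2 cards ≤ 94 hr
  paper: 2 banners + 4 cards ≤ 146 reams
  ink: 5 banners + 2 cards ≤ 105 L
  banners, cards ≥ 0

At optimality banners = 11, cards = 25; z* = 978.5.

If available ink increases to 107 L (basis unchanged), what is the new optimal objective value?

At the optimum: cutting uses 94 of 94 (binding); paper uses 122 of 146 (slack = 24); ink uses 105 of 105 (binding).
Slack constraints have shadow price 0 (complementary slackness).
The binding rows give the dual system: 4·y_cutting + 5·y_ink = 43.5 and 2·y_cutting + 2·y_ink = 20.
→ y_cutting = 6.5 and y_ink = 3.5.
Δz = y_ink·Δb = 3.5 × (2) = 7, so new z* = 978.5 + 7 = 985.5.

985.5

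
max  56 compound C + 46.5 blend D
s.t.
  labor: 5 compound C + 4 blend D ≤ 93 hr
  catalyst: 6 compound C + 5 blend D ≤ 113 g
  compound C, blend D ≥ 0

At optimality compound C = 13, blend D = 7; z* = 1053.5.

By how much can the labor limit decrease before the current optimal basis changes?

2.6

Binding constraints: labor, catalyst. The basis is B = [[5,4],[6,5]] with det 1.
Per unit decrease in labor, x* moves by d = (-5, 6).
The basis stays optimal until compound C reaches 0; allowable decrease = 2.6 hr.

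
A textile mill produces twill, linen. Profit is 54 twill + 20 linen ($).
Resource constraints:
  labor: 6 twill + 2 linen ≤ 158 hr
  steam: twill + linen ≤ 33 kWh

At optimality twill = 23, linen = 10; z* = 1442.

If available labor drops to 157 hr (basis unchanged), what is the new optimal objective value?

Check each constraint at x*: labor 158/158 (tight); steam 33/33 (tight).
From A_Bᵀ y = c: 6·y_labor + 1·y_steam = 54; 2·y_labor + 1·y_steam = 20.
Solving: y_labor = 8.5, y_steam = 3.
Δz = y_labor·Δb = 8.5 × (-1) = -8.5, so new z* = 1442 − 8.5 = 1433.5.

1433.5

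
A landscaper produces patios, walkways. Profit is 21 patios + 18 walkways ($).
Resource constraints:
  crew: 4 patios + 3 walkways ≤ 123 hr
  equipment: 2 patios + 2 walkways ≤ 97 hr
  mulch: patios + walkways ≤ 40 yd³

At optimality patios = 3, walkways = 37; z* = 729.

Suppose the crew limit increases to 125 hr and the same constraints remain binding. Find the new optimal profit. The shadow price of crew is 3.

735

Δb = 2, so new z* = 729 + (3)·(2) = 729 + 6 = 735.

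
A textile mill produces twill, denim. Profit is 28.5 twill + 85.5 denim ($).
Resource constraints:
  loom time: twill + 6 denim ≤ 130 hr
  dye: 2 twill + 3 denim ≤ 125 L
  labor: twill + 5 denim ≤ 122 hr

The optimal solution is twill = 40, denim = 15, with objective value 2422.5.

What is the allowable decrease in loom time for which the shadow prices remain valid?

67.5

Binding constraints: loom time, dye. The basis is B = [[1,6],[2,3]] with det -9.
Per unit decrease in loom time, x* moves by d = (0.3333, -0.2222).
The basis stays optimal until denim reaches 0; allowable decrease = 67.5 hr.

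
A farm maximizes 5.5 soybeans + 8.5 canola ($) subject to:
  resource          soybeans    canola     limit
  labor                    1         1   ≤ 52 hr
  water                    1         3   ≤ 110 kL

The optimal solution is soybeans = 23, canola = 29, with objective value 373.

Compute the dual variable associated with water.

1.5

Check each constraint at x*: labor 52/52 (tight); water 110/110 (tight).
The binding rows give the dual system: 1·y_labor + 1·y_water = 5.5 and 1·y_labor + 3·y_water = 8.5.
This yields shadow prices y_labor = 4, y_water = 1.5.
Shadow price of water = 1.5.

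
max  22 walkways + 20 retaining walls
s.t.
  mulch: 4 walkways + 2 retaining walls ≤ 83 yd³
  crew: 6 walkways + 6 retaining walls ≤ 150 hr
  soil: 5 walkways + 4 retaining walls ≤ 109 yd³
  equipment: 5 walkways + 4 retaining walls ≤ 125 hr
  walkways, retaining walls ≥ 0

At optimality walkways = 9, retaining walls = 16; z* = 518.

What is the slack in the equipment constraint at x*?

equipment used = 5·9 + 4·16 = 109; slack = 125 − 109 = 16.

16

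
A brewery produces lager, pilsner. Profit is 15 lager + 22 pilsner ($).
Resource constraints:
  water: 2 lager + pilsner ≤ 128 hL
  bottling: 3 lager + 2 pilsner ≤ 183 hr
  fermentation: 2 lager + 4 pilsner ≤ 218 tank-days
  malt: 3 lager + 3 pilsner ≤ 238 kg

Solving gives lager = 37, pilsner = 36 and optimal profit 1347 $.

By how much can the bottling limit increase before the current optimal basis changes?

Binding constraints: bottling, fermentation. The basis is B = [[3,2],[2,4]] with det 8.
Per unit increase in bottling, x* moves by d = (0.5, -0.25).
The basis stays optimal until water becomes binding; allowable increase = 24 hr.

24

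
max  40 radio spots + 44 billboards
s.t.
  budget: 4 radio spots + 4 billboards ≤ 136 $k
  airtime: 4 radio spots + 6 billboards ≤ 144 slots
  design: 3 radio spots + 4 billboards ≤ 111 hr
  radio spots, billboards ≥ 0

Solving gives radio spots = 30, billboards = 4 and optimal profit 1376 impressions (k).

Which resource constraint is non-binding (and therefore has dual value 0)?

budget: 136/136 (binding)
airtime: 144/144 (binding)
design: 106/111 (slack 5)
By complementary slackness, a constraint with positive slack has shadow price 0 → design.

design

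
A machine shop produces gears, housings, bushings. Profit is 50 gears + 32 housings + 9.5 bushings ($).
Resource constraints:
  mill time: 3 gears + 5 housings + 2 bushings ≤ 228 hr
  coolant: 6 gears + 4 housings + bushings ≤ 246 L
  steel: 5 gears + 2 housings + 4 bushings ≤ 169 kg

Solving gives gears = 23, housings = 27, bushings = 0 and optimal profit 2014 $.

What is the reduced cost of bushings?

At the optimum: mill time uses 204 of 228 (slack = 24); coolant uses 246 of 246 (binding); steel uses 169 of 169 (binding).
By complementary slackness, y = 0 for the non-binding constraint.
Dual feasibility on the basic columns requires 6·y_coolant + 5·y_steel = 50, 4·y_coolant + 2·y_steel = 32.
Solving: y_coolant = 7.5, y_steel = 1.
Reduced cost of bushings: c₃ − yᵀa₃ = 9.5 − (7.5·1 + 1·4) = 9.5 − 11.5 = -2.

-2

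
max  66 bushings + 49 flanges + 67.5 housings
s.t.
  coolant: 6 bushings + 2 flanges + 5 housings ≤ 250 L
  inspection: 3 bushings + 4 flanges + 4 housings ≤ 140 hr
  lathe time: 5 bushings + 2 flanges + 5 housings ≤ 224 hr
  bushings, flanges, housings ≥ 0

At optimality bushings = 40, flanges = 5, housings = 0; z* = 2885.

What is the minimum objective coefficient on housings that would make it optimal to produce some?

Check each constraint at x*: coolant 250/250 (tight); inspection 140/140 (tight); lathe time 210/224 (slack 14).
By complementary slackness, y = 0 for the non-binding constraint.
Dual feasibility on the basic columns requires 6·y_coolant + 3·y_inspection = 66, 2·y_coolant + 4·y_inspection = 49.
This yields shadow prices y_coolant = 6.5, y_inspection = 9.
housings enters the basis when its profit ≥ yᵀa₃ = 6.5·5 + 9·4 = 68.5.

68.5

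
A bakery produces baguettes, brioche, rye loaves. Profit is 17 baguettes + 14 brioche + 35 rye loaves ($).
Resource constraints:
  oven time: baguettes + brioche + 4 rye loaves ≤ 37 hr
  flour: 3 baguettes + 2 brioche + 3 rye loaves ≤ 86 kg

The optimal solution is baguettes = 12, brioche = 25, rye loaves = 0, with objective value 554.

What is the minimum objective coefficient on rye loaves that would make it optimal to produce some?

Both oven time and flour are binding at x*.
From A_Bᵀ y = c: 1·y_oven time + 3·y_flour = 17; 1·y_oven time + 2·y_flour = 14.
Solving: y_oven time = 8, y_flour = 3.
rye loaves enters the basis when its profit ≥ yᵀa₃ = 8·4 + 3·3 = 41.

41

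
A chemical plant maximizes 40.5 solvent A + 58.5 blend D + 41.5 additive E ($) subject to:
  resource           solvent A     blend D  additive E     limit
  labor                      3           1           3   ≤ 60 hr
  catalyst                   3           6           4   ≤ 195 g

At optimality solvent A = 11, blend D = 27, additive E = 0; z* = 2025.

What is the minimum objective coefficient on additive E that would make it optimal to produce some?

Check each constraint at x*: labor 60/60 (tight); catalyst 195/195 (tight).
From A_Bᵀ y = c: 3·y_labor + 3·y_catalyst = 40.5; 1·y_labor + 6·y_catalyst = 58.5.
→ y_labor = 4.5 and y_catalyst = 9.
additive E enters the basis when its profit ≥ yᵀa₃ = 4.5·3 + 9·4 = 49.5.

49.5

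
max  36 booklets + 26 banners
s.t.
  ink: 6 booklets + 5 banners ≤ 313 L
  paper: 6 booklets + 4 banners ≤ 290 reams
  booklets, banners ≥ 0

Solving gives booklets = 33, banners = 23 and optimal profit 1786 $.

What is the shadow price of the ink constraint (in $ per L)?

2

Both ink and paper are binding at x*.
The binding rows give the dual system: 6·y_ink + 6·y_paper = 36 and 5·y_ink + 4·y_paper = 26.
Solving: y_ink = 2, y_paper = 4.
Shadow price of ink = 2.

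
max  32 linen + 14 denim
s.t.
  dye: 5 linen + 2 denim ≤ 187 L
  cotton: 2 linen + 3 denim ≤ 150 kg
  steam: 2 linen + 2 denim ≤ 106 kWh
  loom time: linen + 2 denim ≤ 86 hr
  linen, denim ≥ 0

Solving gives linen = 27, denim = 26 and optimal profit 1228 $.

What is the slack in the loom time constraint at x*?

7

loom time used = 1·27 + 2·26 = 79; slack = 86 − 79 = 7.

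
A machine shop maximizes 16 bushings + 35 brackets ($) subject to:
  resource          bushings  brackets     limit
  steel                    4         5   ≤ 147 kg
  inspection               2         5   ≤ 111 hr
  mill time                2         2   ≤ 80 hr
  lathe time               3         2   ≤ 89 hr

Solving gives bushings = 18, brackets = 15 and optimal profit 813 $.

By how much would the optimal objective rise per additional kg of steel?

1

Check each constraint at x*: steel 147/147 (tight); inspection 111/111 (tight); mill time 66/80 (slack 14); lathe time 84/89 (slack 5).
Slack constraints have shadow price 0 (complementary slackness).
From A_Bᵀ y = c: 4·y_steel + 2·y_inspection = 16; 5·y_steel + 5·y_inspection = 35.
→ y_steel = 1 and y_inspection = 6.
Shadow price of steel = 1.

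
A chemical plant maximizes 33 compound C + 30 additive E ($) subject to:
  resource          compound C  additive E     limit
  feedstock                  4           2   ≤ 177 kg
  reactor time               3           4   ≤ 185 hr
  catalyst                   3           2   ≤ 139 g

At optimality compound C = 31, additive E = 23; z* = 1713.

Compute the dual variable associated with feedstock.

Check each constraint at x*: feedstock 170/177 (slack 7); reactor time 185/185 (tight); catalyst 139/139 (tight).
Since feedstock is not tight, its dual is 0.
Dual feasibility on the basic columns requires 3·y_reactor time + 3·y_catalyst = 33, 4·y_reactor time + 2·y_catalyst = 30.
Solving: y_reactor time = 4, y_catalyst = 7.
Shadow price of feedstock = 0.

0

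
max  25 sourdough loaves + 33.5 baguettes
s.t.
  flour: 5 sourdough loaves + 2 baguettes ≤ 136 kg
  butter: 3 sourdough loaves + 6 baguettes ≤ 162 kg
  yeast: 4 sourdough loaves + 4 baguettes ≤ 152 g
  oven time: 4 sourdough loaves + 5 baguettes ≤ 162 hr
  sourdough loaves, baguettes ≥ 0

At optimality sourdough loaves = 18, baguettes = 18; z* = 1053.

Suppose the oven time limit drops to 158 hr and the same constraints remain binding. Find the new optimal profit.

Check each constraint at x*: flour 126/136 (slack 10); butter 162/162 (tight); yeast 144/152 (slack 8); oven time 162/162 (tight).
Since flour, yeast are not tight, their duals are 0.
Dual feasibility on the basic columns requires 3·y_butter + 4·y_oven time = 25, 6·y_butter + 5·y_oven time = 33.5.
Solving: y_butter = 1, y_oven time = 5.5.
Δz = y_oven time·Δb = 5.5 × (-4) = -22, so new z* = 1053 − 22 = 1031.

1031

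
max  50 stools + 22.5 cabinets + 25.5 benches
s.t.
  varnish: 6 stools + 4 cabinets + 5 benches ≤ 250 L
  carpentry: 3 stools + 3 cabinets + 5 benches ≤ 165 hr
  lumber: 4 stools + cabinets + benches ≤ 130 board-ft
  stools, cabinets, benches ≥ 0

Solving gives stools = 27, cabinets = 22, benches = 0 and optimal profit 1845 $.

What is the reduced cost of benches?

Check each constraint at x*: varnish 250/250 (tight); carpentry 147/165 (slack 18); lumber 130/130 (tight).
By complementary slackness, y = 0 for the non-binding constraint.
Dual feasibility on the basic columns requires 6·y_varnish + 4·y_lumber = 50, 4·y_varnish + 1·y_lumber = 22.5.
This yields shadow prices y_varnish = 4, y_lumber = 6.5.
Reduced cost of benches: c₃ − yᵀa₃ = 25.5 − (4·5 + 6.5·1) = 25.5 − 26.5 = -1.

-1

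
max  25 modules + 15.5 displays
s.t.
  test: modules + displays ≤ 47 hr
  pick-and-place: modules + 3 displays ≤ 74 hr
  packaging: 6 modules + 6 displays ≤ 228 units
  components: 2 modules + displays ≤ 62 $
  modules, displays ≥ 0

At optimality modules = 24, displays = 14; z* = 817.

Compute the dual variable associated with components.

9.5

Check each constraint at x*: test 38/47 (slack 9); pick-and-place 66/74 (slack 8); packaging 228/228 (tight); components 62/62 (tight).
By complementary slackness, y = 0 for the non-binding constraints.
Dual feasibility on the basic columns requires 6·y_packaging + 2·y_components = 25, 6·y_packaging + 1·y_components = 15.5.
This yields shadow prices y_packaging = 1, y_components = 9.5.
Shadow price of components = 9.5.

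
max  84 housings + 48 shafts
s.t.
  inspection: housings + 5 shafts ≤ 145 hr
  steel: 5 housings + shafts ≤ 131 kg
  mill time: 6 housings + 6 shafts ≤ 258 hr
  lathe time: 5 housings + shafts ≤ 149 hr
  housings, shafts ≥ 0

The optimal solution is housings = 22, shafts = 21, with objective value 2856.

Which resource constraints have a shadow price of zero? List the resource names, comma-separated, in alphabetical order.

inspection, lathe time

inspection: 127/145 (slack 18)
steel: 131/131 (binding)
mill time: 258/258 (binding)
lathe time: 131/149 (slack 18)
By complementary slackness, a constraint with positive slack has shadow price 0 → inspection, lathe time.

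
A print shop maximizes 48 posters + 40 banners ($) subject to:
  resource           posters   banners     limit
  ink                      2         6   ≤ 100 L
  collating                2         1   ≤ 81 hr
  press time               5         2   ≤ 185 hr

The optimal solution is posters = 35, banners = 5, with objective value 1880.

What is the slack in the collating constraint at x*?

6

collating used = 2·35 + 1·5 = 75; slack = 81 − 75 = 6.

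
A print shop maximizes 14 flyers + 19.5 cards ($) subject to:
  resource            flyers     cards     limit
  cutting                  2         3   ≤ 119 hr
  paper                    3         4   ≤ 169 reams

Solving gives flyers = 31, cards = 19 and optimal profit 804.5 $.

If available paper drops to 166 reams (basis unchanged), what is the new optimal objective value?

795.5

Check each constraint at x*: cutting 119/119 (tight); paper 169/169 (tight).
Dual feasibility on the basic columns requires 2·y_cutting + 3·y_paper = 14, 3·y_cutting + 4·y_paper = 19.5.
This yields shadow prices y_cutting = 2.5, y_paper = 3.
Δz = y_paper·Δb = 3 × (-3) = -9, so new z* = 804.5 − 9 = 795.5.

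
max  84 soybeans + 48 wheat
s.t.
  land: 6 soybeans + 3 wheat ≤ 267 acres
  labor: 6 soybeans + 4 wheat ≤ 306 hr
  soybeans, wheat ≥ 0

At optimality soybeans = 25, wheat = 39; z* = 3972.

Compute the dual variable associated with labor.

At the optimum: land uses 267 of 267 (binding); labor uses 306 of 306 (binding).
Dual feasibility on the basic columns requires 6·y_land + 6·y_labor = 84, 3·y_land + 4·y_labor = 48.
→ y_land = 8 and y_labor = 6.
Shadow price of labor = 6.

6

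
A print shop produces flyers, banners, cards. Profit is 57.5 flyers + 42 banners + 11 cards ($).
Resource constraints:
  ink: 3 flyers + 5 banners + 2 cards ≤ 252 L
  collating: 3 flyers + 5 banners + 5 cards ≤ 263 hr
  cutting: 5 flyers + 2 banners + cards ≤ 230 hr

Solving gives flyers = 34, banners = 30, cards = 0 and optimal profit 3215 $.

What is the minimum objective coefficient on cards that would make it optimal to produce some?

Check each constraint at x*: ink 252/252 (tight); collating 252/263 (slack 11); cutting 230/230 (tight).
Since collating is not tight, its dual is 0.
From A_Bᵀ y = c: 3·y_ink + 5·y_cutting = 57.5; 5·y_ink + 2·y_cutting = 42.
→ y_ink = 5 and y_cutting = 8.5.
cards enters the basis when its profit ≥ yᵀa₃ = 5·2 + 8.5·1 = 18.5.

18.5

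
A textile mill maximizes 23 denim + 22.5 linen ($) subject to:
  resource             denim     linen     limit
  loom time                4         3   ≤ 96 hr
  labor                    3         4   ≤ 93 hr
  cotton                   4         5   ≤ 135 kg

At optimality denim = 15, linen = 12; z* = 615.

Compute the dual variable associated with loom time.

At the optimum: loom time uses 96 of 96 (binding); labor uses 93 of 93 (binding); cotton uses 120 of 135 (slack = 15).
Since cotton is not tight, its dual is 0.
From A_Bᵀ y = c: 4·y_loom time + 3·y_labor = 23; 3·y_loom time + 4·y_labor = 22.5.
→ y_loom time = 3.5 and y_labor = 3.
Shadow price of loom time = 3.5.

3.5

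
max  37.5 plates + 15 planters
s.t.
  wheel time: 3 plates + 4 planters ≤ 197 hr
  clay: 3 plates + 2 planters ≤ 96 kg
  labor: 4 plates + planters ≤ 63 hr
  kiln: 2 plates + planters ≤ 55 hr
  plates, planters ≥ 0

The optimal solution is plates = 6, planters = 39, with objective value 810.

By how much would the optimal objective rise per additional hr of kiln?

Binding: clay and labor. Non-binding: wheel time (23 unused), kiln (4 unused).
By complementary slackness, y = 0 for the non-binding constraints.
Dual feasibility on the basic columns requires 3·y_clay + 4·y_labor = 37.5, 2·y_clay + 1·y_labor = 15.
→ y_clay = 4.5 and y_labor = 6.
Shadow price of kiln = 0.

0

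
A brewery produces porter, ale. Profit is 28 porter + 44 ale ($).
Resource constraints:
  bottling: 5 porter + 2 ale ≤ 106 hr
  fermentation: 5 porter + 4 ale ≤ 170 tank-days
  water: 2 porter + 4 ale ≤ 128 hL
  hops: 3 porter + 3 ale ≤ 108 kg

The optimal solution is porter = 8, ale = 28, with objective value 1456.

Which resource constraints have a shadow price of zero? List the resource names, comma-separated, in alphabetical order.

bottling, fermentation

bottling: 96/106 (slack 10)
fermentation: 152/170 (slack 18)
water: 128/128 (binding)
hops: 108/108 (binding)
By complementary slackness, a constraint with positive slack has shadow price 0 → bottling, fermentation.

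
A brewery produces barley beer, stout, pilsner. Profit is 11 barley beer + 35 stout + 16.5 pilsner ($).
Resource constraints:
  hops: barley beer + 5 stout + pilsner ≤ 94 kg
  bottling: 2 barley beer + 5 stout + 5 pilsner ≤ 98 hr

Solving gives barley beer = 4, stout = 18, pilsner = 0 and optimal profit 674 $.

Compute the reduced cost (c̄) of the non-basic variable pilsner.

-6.5

Check each constraint at x*: hops 94/94 (tight); bottling 98/98 (tight).
From A_Bᵀ y = c: 1·y_hops + 2·y_bottling = 11; 5·y_hops + 5·y_bottling = 35.
→ y_hops = 3 and y_bottling = 4.
Reduced cost of pilsner: c₃ − yᵀa₃ = 16.5 − (3·1 + 4·5) = 16.5 − 23 = -6.5.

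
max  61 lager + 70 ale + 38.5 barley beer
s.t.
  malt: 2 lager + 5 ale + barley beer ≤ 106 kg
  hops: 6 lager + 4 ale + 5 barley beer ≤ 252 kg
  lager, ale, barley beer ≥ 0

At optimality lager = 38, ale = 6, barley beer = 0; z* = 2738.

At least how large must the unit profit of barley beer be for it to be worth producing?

Check each constraint at x*: malt 106/106 (tight); hops 252/252 (tight).
The binding rows give the dual system: 2·y_malt + 6·y_hops = 61 and 5·y_malt + 4·y_hops = 70.
This yields shadow prices y_malt = 8, y_hops = 7.5.
barley beer enters the basis when its profit ≥ yᵀa₃ = 8·1 + 7.5·5 = 45.5.

45.5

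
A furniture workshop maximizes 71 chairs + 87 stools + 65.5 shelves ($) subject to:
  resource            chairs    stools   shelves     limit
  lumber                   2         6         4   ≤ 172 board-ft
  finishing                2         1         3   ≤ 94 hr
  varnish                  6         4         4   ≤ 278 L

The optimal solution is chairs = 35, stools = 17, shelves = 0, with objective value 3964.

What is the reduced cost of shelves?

At the optimum: lumber uses 172 of 172 (binding); finishing uses 87 of 94 (slack = 7); varnish uses 278 of 278 (binding).
Since finishing is not tight, its dual is 0.
From A_Bᵀ y = c: 2·y_lumber + 6·y_varnish = 71; 6·y_lumber + 4·y_varnish = 87.
This yields shadow prices y_lumber = 8.5, y_varnish = 9.
Reduced cost of shelves: c₃ − yᵀa₃ = 65.5 − (8.5·4 + 9·4) = 65.5 − 70 = -4.5.

-4.5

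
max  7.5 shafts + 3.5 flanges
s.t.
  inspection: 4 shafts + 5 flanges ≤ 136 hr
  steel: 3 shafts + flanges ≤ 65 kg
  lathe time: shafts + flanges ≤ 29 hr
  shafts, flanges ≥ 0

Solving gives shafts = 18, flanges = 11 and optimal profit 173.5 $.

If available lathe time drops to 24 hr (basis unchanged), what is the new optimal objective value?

166

Check each constraint at x*: inspection 127/136 (slack 9); steel 65/65 (tight); lathe time 29/29 (tight).
Slack constraints have shadow price 0 (complementary slackness).
From A_Bᵀ y = c: 3·y_steel + 1·y_lathe time = 7.5; 1·y_steel + 1·y_lathe time = 3.5.
Solving: y_steel = 2, y_lathe time = 1.5.
Δz = y_lathe time·Δb = 1.5 × (-5) = -7.5, so new z* = 173.5 − 7.5 = 166.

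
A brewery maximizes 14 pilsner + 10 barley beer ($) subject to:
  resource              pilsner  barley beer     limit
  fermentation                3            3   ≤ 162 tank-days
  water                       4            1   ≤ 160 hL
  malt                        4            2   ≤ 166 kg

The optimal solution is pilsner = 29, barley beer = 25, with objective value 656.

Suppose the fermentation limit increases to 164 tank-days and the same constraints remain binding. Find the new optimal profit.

660

Check each constraint at x*: fermentation 162/162 (tight); water 141/160 (slack 19); malt 166/166 (tight).
By complementary slackness, y = 0 for the non-binding constraint.
Dual feasibility on the basic columns requires 3·y_fermentation + 4·y_malt = 14, 3·y_fermentation + 2·y_malt = 10.
This yields shadow prices y_fermentation = 2, y_malt = 2.
Δz = y_fermentation·Δb = 2 × (2) = 4, so new z* = 656 + 4 = 660.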